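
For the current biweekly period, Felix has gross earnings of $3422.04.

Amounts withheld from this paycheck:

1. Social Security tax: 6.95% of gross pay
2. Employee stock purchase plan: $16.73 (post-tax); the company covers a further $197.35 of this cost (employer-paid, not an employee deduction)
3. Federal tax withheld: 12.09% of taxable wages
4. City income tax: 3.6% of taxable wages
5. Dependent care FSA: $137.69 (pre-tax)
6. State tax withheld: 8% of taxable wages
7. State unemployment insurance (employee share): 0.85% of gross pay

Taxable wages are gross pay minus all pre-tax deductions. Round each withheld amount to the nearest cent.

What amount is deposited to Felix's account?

Dependent care FSA: $137.69
Taxable wages = $3422.04 − $137.69 = $3284.35
Federal tax withheld: $3284.35 × 0.1209 = $397.08
State tax withheld: $3284.35 × 0.08 = $262.75
City income tax: $3284.35 × 0.036 = $118.24
State unemployment insurance (employee share): $3422.04 × 0.0085 = $29.09
Social Security tax: $3422.04 × 0.0695 = $237.83
Employee stock purchase plan: $16.73
(Employer's $197.35 toward employee stock purchase plan is not withheld from the employee.)
Total deductions = $137.69 + $397.08 + $262.75 + $118.24 + $29.09 + $237.83 + $16.73 = $1199.41
Net pay = $3422.04 − $1199.41 = $2222.63

$2222.63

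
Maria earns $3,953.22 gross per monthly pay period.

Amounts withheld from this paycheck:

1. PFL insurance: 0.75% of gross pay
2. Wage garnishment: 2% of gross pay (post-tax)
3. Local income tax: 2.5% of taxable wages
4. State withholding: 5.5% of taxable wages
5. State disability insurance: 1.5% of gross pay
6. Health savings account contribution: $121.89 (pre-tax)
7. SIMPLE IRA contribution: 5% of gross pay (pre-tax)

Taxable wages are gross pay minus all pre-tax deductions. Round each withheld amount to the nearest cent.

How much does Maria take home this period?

$3,174.97

SIMPLE IRA contribution: $3,953.22 × 0.05 = $197.66
Health savings account contribution: $121.89
Pre-tax total = $197.66 + $121.89 = $319.55
Taxable wages = $3,953.22 − $319.55 = $3,633.67
State withholding: $3,633.67 × 0.055 = $199.85
Local income tax: $3,633.67 × 0.025 = $90.84
PFL insurance: $3,953.22 × 0.0075 = $29.65
State disability insurance: $3,953.22 × 0.015 = $59.30
Wage garnishment: $3,953.22 × 0.02 = $79.06
Total deductions = $197.66 + $121.89 + $199.85 + $90.84 + $29.65 + $59.30 + $79.06 = $778.25
Net pay = $3,953.22 − $778.25 = $3,174.97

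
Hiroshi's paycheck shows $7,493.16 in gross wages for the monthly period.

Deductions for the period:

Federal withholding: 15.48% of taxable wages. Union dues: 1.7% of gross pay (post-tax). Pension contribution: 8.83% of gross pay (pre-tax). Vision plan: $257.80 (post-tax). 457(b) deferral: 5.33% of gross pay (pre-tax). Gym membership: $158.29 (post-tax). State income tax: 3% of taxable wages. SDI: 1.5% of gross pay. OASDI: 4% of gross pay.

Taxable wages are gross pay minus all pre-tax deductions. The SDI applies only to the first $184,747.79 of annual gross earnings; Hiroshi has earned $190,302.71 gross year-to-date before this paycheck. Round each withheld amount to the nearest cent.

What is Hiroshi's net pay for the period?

$4,400.27

Pension contribution: $7,493.16 × 0.0883 = $661.65
457(b) deferral: $7,493.16 × 0.0533 = $399.39
Pre-tax total = $661.65 + $399.39 = $1,061.04
Taxable wages = $7,493.16 − $1,061.04 = $6,432.12
State income tax: $6,432.12 × 0.03 = $192.96
Federal withholding: $6,432.12 × 0.1548 = $995.69
OASDI: $7,493.16 × 0.04 = $299.73
SDI: annual cap $184,747.79 already reached (YTD $190,302.71), so $0.00
Union dues: $7,493.16 × 0.017 = $127.38
Gym membership: $158.29
Vision plan: $257.80
Total deductions = $661.65 + $399.39 + $192.96 + $995.69 + $299.73 + $0.00 + $127.38 + $158.29 + $257.80 = $3,092.89
Net pay = $7,493.16 − $3,092.89 = $4,400.27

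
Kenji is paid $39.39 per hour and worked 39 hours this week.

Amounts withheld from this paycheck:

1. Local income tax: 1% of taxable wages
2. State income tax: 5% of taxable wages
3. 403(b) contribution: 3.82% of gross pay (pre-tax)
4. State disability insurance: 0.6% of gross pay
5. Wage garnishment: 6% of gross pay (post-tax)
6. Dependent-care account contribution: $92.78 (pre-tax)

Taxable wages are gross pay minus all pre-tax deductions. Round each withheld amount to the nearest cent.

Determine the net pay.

Gross pay: 39 × $39.39 = $1,536.21
Dependent-care account contribution: $92.78
403(b) contribution: $1,536.21 × 0.0382 = $58.68
Pre-tax total = $92.78 + $58.68 = $151.46
Taxable wages = $1,536.21 − $151.46 = $1,384.75
State income tax: $1,384.75 × 0.05 = $69.24
Local income tax: $1,384.75 × 0.01 = $13.85
State disability insurance: $1,536.21 × 0.006 = $9.22
Wage garnishment: $1,536.21 × 0.06 = $92.17
Total deductions = $92.78 + $58.68 + $69.24 + $13.85 + $9.22 + $92.17 = $335.94
Net pay = $1,536.21 − $335.94 = $1,200.27

$1,200.27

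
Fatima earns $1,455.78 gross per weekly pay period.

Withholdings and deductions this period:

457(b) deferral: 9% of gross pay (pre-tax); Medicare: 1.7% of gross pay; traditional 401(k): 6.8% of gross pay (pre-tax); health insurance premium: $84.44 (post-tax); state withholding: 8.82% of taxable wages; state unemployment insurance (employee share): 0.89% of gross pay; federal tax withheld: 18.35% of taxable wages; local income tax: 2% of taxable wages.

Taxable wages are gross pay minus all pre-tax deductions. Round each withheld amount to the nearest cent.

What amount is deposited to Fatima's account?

457(b) deferral: $1,455.78 × 0.09 = $131.02
Traditional 401(k): $1,455.78 × 0.068 = $98.99
Pre-tax total = $131.02 + $98.99 = $230.01
Taxable wages = $1,455.78 − $230.01 = $1,225.77
Federal tax withheld: $1,225.77 × 0.1835 = $224.93
State withholding: $1,225.77 × 0.0882 = $108.11
Local income tax: $1,225.77 × 0.02 = $24.52
Medicare: $1,455.78 × 0.017 = $24.75
State unemployment insurance (employee share): $1,455.78 × 0.0089 = $12.96
Health insurance premium: $84.44
Total deductions = $131.02 + $98.99 + $224.93 + $108.11 + $24.52 + $24.75 + $12.96 + $84.44 = $709.72
Net pay = $1,455.78 − $709.72 = $746.06

$746.06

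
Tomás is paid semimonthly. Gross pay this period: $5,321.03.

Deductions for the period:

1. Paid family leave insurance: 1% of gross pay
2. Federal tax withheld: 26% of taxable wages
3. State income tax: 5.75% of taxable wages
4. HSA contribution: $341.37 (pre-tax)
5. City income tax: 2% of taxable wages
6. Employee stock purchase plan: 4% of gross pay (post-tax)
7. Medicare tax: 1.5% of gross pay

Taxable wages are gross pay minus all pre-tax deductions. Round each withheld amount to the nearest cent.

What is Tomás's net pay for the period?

HSA contribution: $341.37
Taxable wages = $5,321.03 − $341.37 = $4,979.66
City income tax: $4,979.66 × 0.02 = $99.59
State income tax: $4,979.66 × 0.0575 = $286.33
Federal tax withheld: $4,979.66 × 0.26 = $1,294.71
Medicare tax: $5,321.03 × 0.015 = $79.82
Paid family leave insurance: $5,321.03 × 0.01 = $53.21
Employee stock purchase plan: $5,321.03 × 0.04 = $212.84
Total deductions = $341.37 + $99.59 + $286.33 + $1,294.71 + $79.82 + $53.21 + $212.84 = $2,367.87
Net pay = $5,321.03 − $2,367.87 = $2,953.16

$2,953.16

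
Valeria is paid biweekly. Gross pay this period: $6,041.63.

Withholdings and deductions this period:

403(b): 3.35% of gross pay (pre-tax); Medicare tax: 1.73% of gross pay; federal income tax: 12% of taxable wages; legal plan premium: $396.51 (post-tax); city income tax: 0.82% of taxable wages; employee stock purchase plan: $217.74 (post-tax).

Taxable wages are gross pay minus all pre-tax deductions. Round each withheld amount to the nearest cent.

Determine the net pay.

403(b): $6,041.63 × 0.0335 = $202.39
Taxable wages = $6,041.63 − $202.39 = $5,839.24
Federal income tax: $5,839.24 × 0.12 = $700.71
City income tax: $5,839.24 × 0.0082 = $47.88
Medicare tax: $6,041.63 × 0.0173 = $104.52
Legal plan premium: $396.51
Employee stock purchase plan: $217.74
Total deductions = $202.39 + $700.71 + $47.88 + $104.52 + $396.51 + $217.74 = $1,669.75
Net pay = $6,041.63 − $1,669.75 = $4,371.88

$4,371.88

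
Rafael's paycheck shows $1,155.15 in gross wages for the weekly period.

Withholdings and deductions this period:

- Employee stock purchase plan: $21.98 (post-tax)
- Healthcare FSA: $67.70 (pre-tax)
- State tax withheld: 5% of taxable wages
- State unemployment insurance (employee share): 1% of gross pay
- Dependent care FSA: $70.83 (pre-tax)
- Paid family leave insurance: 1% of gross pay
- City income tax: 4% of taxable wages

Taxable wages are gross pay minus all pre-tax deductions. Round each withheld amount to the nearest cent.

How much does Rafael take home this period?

$880.05

Dependent care FSA: $70.83
Healthcare FSA: $67.70
Pre-tax total = $70.83 + $67.70 = $138.53
Taxable wages = $1,155.15 − $138.53 = $1,016.62
State tax withheld: $1,016.62 × 0.05 = $50.83
City income tax: $1,016.62 × 0.04 = $40.66
Paid family leave insurance: $1,155.15 × 0.01 = $11.55
State unemployment insurance (employee share): $1,155.15 × 0.01 = $11.55
Employee stock purchase plan: $21.98
Total deductions = $70.83 + $67.70 + $50.83 + $40.66 + $11.55 + $11.55 + $21.98 = $275.10
Net pay = $1,155.15 − $275.10 = $880.05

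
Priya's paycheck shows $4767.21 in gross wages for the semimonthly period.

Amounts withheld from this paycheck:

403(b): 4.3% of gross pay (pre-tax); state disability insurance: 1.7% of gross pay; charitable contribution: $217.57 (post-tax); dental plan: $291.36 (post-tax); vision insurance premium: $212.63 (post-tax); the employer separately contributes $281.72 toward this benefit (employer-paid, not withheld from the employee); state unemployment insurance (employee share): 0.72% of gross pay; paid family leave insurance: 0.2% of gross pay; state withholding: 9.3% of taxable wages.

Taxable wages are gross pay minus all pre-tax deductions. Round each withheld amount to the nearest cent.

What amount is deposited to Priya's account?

$3291.48

403(b): $4767.21 × 0.043 = $204.99
Taxable wages = $4767.21 − $204.99 = $4562.22
State withholding: $4562.22 × 0.093 = $424.29
State disability insurance: $4767.21 × 0.017 = $81.04
State unemployment insurance (employee share): $4767.21 × 0.0072 = $34.32
Paid family leave insurance: $4767.21 × 0.002 = $9.53
Charitable contribution: $217.57
Dental plan: $291.36
Vision insurance premium: $212.63
(Employer's $281.72 toward vision insurance premium is not withheld from the employee.)
Total deductions = $204.99 + $424.29 + $81.04 + $34.32 + $9.53 + $217.57 + $291.36 + $212.63 = $1475.73
Net pay = $4767.21 − $1475.73 = $3291.48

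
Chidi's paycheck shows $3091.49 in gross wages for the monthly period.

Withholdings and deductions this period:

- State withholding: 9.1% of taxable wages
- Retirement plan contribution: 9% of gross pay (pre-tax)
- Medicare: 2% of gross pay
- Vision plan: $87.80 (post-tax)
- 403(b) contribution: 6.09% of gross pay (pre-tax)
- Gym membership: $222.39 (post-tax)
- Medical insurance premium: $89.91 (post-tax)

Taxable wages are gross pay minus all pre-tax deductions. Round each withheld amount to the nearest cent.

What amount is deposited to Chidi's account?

$1924.19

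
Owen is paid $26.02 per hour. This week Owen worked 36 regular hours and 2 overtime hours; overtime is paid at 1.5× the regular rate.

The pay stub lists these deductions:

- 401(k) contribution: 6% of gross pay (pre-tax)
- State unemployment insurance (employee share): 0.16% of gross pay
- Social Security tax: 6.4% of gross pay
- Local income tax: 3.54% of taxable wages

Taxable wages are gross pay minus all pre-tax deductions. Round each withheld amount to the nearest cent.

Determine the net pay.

$853.55

Regular pay: 36 × $26.02 = $936.72
Overtime pay: 2 × $26.02 × 1.5 = $78.06
Gross pay = $936.72 + $78.06 = $1,014.78
401(k) contribution: $1,014.78 × 0.06 = $60.89
Taxable wages = $1,014.78 − $60.89 = $953.89
Local income tax: $953.89 × 0.0354 = $33.77
Social Security tax: $1,014.78 × 0.064 = $64.95
State unemployment insurance (employee share): $1,014.78 × 0.0016 = $1.62
Total deductions = $60.89 + $33.77 + $64.95 + $1.62 = $161.23
Net pay = $1,014.78 − $161.23 = $853.55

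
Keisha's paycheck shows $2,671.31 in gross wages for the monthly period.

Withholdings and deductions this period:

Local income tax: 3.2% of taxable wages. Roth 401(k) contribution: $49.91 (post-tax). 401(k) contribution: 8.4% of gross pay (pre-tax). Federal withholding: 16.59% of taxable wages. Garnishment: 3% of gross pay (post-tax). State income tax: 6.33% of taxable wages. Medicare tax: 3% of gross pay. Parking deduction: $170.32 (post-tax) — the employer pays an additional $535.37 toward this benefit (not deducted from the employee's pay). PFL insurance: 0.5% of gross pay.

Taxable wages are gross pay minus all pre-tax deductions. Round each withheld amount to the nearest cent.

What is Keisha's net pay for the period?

$1,413.92

401(k) contribution: $2,671.31 × 0.084 = $224.39
Taxable wages = $2,671.31 − $224.39 = $2,446.92
State income tax: $2,446.92 × 0.0633 = $154.89
Federal withholding: $2,446.92 × 0.1659 = $405.94
Local income tax: $2,446.92 × 0.032 = $78.30
PFL insurance: $2,671.31 × 0.005 = $13.36
Medicare tax: $2,671.31 × 0.03 = $80.14
Roth 401(k) contribution: $49.91
Parking deduction: $170.32
Garnishment: $2,671.31 × 0.03 = $80.14
(Employer's $535.37 toward parking deduction is not withheld from the employee.)
Total deductions = $224.39 + $154.89 + $405.94 + $78.30 + $13.36 + $80.14 + $49.91 + $170.32 + $80.14 = $1,257.39
Net pay = $2,671.31 − $1,257.39 = $1,413.92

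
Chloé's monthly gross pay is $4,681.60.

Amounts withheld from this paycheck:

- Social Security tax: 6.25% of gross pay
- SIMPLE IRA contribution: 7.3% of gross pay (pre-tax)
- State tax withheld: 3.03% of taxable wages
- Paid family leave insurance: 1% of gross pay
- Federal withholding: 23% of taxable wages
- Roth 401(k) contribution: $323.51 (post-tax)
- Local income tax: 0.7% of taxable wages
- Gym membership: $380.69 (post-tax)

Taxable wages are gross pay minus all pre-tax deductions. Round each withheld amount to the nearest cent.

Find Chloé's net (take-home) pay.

SIMPLE IRA contribution: $4,681.60 × 0.073 = $341.76
Taxable wages = $4,681.60 − $341.76 = $4,339.84
Local income tax: $4,339.84 × 0.007 = $30.38
State tax withheld: $4,339.84 × 0.0303 = $131.50
Federal withholding: $4,339.84 × 0.23 = $998.16
Paid family leave insurance: $4,681.60 × 0.01 = $46.82
Social Security tax: $4,681.60 × 0.0625 = $292.60
Roth 401(k) contribution: $323.51
Gym membership: $380.69
Total deductions = $341.76 + $30.38 + $131.50 + $998.16 + $46.82 + $292.60 + $323.51 + $380.69 = $2,545.42
Net pay = $4,681.60 − $2,545.42 = $2,136.18

$2,136.18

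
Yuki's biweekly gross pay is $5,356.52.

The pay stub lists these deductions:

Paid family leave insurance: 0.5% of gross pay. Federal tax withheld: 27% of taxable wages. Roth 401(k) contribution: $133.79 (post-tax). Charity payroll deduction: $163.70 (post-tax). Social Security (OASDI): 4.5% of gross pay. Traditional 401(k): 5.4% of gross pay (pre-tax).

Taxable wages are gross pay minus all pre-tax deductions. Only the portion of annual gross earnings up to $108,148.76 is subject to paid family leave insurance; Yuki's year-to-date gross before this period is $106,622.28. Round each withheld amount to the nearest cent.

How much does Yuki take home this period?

$3,152.95

Traditional 401(k): $5,356.52 × 0.054 = $289.25
Taxable wages = $5,356.52 − $289.25 = $5,067.27
Federal tax withheld: $5,067.27 × 0.27 = $1,368.16
Paid family leave insurance: only $108,148.76 − $106,622.28 = $1,526.48 of this check is subject → $1,526.48 × 0.005 = $7.63
Social Security (OASDI): $5,356.52 × 0.045 = $241.04
Roth 401(k) contribution: $133.79
Charity payroll deduction: $163.70
Total deductions = $289.25 + $1,368.16 + $7.63 + $241.04 + $133.79 + $163.70 = $2,203.57
Net pay = $5,356.52 − $2,203.57 = $3,152.95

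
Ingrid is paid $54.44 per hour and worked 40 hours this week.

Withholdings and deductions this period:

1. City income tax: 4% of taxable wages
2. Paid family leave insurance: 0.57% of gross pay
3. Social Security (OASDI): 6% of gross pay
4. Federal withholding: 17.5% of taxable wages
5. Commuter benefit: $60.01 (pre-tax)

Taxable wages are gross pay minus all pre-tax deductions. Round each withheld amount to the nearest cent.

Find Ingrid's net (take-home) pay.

$1,519.24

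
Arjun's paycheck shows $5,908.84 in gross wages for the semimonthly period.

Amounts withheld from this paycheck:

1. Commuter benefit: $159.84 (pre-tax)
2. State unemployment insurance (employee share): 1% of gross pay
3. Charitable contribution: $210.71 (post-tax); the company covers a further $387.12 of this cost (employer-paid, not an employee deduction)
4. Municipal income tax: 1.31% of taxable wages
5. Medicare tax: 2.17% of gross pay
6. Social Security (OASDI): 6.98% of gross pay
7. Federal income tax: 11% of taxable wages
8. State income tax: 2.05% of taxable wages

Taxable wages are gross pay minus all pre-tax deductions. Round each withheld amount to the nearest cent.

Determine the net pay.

$4,112.99

Commuter benefit: $159.84
Taxable wages = $5,908.84 − $159.84 = $5,749.00
State income tax: $5,749.00 × 0.0205 = $117.85
Federal income tax: $5,749.00 × 0.11 = $632.39
Municipal income tax: $5,749.00 × 0.0131 = $75.31
Medicare tax: $5,908.84 × 0.0217 = $128.22
State unemployment insurance (employee share): $5,908.84 × 0.01 = $59.09
Social Security (OASDI): $5,908.84 × 0.0698 = $412.44
Charitable contribution: $210.71
(Employer's $387.12 toward charitable contribution is not withheld from the employee.)
Total deductions = $159.84 + $117.85 + $632.39 + $75.31 + $128.22 + $59.09 + $412.44 + $210.71 = $1,795.85
Net pay = $5,908.84 − $1,795.85 = $4,112.99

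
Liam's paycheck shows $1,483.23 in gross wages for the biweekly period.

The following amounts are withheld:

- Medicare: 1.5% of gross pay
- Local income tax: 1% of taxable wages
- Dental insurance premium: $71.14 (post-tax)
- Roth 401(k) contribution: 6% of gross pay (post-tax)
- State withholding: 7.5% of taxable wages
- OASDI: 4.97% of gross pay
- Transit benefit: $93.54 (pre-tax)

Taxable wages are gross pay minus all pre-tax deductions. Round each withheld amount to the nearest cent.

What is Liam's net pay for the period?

Transit benefit: $93.54
Taxable wages = $1,483.23 − $93.54 = $1,389.69
Local income tax: $1,389.69 × 0.01 = $13.90
State withholding: $1,389.69 × 0.075 = $104.23
OASDI: $1,483.23 × 0.0497 = $73.72
Medicare: $1,483.23 × 0.015 = $22.25
Dental insurance premium: $71.14
Roth 401(k) contribution: $1,483.23 × 0.06 = $88.99
Total deductions = $93.54 + $13.90 + $104.23 + $73.72 + $22.25 + $71.14 + $88.99 = $467.77
Net pay = $1,483.23 − $467.77 = $1,015.46

$1,015.46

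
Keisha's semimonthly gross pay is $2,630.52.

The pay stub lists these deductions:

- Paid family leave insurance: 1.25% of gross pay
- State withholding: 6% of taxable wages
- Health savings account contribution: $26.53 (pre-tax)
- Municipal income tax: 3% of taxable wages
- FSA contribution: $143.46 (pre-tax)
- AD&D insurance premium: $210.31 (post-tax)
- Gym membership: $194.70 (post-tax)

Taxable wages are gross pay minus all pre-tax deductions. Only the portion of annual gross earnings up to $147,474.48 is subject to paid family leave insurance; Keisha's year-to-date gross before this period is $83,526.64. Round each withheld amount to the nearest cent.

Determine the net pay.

Health savings account contribution: $26.53
FSA contribution: $143.46
Pre-tax total = $26.53 + $143.46 = $169.99
Taxable wages = $2,630.52 − $169.99 = $2,460.53
Municipal income tax: $2,460.53 × 0.03 = $73.82
State withholding: $2,460.53 × 0.06 = $147.63
Paid family leave insurance: cap not yet reached, full $2,630.52 is subject → $2,630.52 × 0.0125 = $32.88
Gym membership: $194.70
AD&D insurance premium: $210.31
Total deductions = $26.53 + $143.46 + $73.82 + $147.63 + $32.88 + $194.70 + $210.31 = $829.33
Net pay = $2,630.52 − $829.33 = $1,801.19

$1,801.19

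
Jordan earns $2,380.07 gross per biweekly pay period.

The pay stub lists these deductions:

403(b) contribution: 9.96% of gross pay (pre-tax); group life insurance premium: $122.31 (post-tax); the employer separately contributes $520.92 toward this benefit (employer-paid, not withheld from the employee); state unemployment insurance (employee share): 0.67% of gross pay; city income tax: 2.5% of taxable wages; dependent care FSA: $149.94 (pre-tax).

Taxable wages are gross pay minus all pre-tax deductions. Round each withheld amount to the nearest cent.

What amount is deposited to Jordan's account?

$1,804.99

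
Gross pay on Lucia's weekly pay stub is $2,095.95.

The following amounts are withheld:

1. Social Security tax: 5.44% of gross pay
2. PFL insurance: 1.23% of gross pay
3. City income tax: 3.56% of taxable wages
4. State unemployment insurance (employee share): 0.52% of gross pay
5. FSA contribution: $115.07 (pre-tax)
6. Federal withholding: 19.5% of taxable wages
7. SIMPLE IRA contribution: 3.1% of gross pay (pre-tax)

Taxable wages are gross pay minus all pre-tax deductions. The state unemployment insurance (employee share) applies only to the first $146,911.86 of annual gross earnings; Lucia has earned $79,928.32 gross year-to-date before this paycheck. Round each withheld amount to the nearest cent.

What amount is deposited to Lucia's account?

$1,323.40

FSA contribution: $115.07
SIMPLE IRA contribution: $2,095.95 × 0.031 = $64.97
Pre-tax total = $115.07 + $64.97 = $180.04
Taxable wages = $2,095.95 − $180.04 = $1,915.91
Federal withholding: $1,915.91 × 0.195 = $373.60
City income tax: $1,915.91 × 0.0356 = $68.21
State unemployment insurance (employee share): cap not yet reached, full $2,095.95 is subject → $2,095.95 × 0.0052 = $10.90
PFL insurance: $2,095.95 × 0.0123 = $25.78
Social Security tax: $2,095.95 × 0.0544 = $114.02
Total deductions = $115.07 + $64.97 + $373.60 + $68.21 + $10.90 + $25.78 + $114.02 = $772.55
Net pay = $2,095.95 − $772.55 = $1,323.40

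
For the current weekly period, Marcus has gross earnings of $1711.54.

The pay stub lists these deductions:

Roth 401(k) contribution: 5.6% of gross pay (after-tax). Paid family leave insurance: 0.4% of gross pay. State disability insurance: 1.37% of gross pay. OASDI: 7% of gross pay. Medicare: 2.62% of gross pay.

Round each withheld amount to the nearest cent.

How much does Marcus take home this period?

Paid family leave insurance: $1711.54 × 0.004 = $6.85
OASDI: $1711.54 × 0.07 = $119.81
Medicare: $1711.54 × 0.0262 = $44.84
State disability insurance: $1711.54 × 0.0137 = $23.45
Roth 401(k) contribution: $1711.54 × 0.056 = $95.85
Total deductions = $6.85 + $119.81 + $44.84 + $23.45 + $95.85 = $290.80
Net pay = $1711.54 − $290.80 = $1420.74

$1420.74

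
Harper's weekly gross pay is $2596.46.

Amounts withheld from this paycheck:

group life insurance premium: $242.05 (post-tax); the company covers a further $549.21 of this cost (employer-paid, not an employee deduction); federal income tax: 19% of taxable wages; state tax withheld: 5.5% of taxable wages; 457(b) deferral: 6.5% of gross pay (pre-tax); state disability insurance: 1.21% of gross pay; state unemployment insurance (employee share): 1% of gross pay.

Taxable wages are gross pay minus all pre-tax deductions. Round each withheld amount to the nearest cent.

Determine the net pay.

$1533.48

457(b) deferral: $2596.46 × 0.065 = $168.77
Taxable wages = $2596.46 − $168.77 = $2427.69
Federal income tax: $2427.69 × 0.19 = $461.26
State tax withheld: $2427.69 × 0.055 = $133.52
State unemployment insurance (employee share): $2596.46 × 0.01 = $25.96
State disability insurance: $2596.46 × 0.0121 = $31.42
Group life insurance premium: $242.05
(Employer's $549.21 toward group life insurance premium is not withheld from the employee.)
Total deductions = $168.77 + $461.26 + $133.52 + $25.96 + $31.42 + $242.05 = $1062.98
Net pay = $2596.46 − $1062.98 = $1533.48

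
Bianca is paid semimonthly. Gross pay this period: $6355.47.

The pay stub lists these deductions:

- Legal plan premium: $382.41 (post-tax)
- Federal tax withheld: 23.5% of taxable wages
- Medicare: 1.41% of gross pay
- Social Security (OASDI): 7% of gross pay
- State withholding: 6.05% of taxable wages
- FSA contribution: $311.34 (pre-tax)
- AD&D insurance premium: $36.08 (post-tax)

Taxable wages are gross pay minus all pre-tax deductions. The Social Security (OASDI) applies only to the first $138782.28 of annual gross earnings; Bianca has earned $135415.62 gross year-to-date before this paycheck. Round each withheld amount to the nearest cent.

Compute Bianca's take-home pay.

FSA contribution: $311.34
Taxable wages = $6355.47 − $311.34 = $6044.13
Federal tax withheld: $6044.13 × 0.235 = $1420.37
State withholding: $6044.13 × 0.0605 = $365.67
Medicare: $6355.47 × 0.0141 = $89.61
Social Security (OASDI): only $138782.28 − $135415.62 = $3366.66 of this check is subject → $3366.66 × 0.07 = $235.67
AD&D insurance premium: $36.08
Legal plan premium: $382.41
Total deductions = $311.34 + $1420.37 + $365.67 + $89.61 + $235.67 + $36.08 + $382.41 = $2841.15
Net pay = $6355.47 − $2841.15 = $3514.32

$3514.32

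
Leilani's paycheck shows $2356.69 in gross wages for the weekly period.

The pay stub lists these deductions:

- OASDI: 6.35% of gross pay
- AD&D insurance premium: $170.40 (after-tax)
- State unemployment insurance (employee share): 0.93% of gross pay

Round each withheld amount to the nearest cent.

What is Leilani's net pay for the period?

State unemployment insurance (employee share): $2356.69 × 0.0093 = $21.92
OASDI: $2356.69 × 0.0635 = $149.65
AD&D insurance premium: $170.40
Total deductions = $21.92 + $149.65 + $170.40 = $341.97
Net pay = $2356.69 − $341.97 = $2014.72

$2014.72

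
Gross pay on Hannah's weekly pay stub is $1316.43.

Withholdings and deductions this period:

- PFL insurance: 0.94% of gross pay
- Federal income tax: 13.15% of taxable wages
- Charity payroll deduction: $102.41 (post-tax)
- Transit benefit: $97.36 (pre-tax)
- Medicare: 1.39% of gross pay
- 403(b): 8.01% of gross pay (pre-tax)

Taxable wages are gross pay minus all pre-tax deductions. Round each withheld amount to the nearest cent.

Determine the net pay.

Transit benefit: $97.36
403(b): $1316.43 × 0.0801 = $105.45
Pre-tax total = $97.36 + $105.45 = $202.81
Taxable wages = $1316.43 − $202.81 = $1113.62
Federal income tax: $1113.62 × 0.1315 = $146.44
Medicare: $1316.43 × 0.0139 = $18.30
PFL insurance: $1316.43 × 0.0094 = $12.37
Charity payroll deduction: $102.41
Total deductions = $97.36 + $105.45 + $146.44 + $18.30 + $12.37 + $102.41 = $482.33
Net pay = $1316.43 − $482.33 = $834.10

$834.10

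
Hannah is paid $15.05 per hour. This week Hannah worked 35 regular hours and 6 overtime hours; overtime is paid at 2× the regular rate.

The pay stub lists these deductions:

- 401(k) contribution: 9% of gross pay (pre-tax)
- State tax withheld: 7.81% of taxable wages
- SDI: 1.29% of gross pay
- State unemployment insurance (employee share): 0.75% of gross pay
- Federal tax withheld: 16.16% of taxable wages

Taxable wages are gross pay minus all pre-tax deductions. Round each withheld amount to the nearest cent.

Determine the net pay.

$474.97

Regular pay: 35 × $15.05 = $526.75
Overtime pay: 6 × $15.05 × 2 = $180.60
Gross pay = $526.75 + $180.60 = $707.35
401(k) contribution: $707.35 × 0.09 = $63.66
Taxable wages = $707.35 − $63.66 = $643.69
State tax withheld: $643.69 × 0.0781 = $50.27
Federal tax withheld: $643.69 × 0.1616 = $104.02
State unemployment insurance (employee share): $707.35 × 0.0075 = $5.31
SDI: $707.35 × 0.0129 = $9.12
Total deductions = $63.66 + $50.27 + $104.02 + $5.31 + $9.12 = $232.38
Net pay = $707.35 − $232.38 = $474.97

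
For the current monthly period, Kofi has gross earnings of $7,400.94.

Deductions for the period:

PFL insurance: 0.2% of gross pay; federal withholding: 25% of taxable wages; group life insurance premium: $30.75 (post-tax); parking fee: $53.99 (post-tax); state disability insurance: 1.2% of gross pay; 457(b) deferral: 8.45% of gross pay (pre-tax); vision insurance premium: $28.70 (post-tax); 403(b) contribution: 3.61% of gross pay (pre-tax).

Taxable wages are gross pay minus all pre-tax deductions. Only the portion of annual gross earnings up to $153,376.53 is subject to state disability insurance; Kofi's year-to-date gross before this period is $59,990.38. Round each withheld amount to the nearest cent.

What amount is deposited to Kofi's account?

$4,664.24

403(b) contribution: $7,400.94 × 0.0361 = $267.17
457(b) deferral: $7,400.94 × 0.0845 = $625.38
Pre-tax total = $267.17 + $625.38 = $892.55
Taxable wages = $7,400.94 − $892.55 = $6,508.39
Federal withholding: $6,508.39 × 0.25 = $1,627.10
PFL insurance: $7,400.94 × 0.002 = $14.80
State disability insurance: cap not yet reached, full $7,400.94 is subject → $7,400.94 × 0.012 = $88.81
Vision insurance premium: $28.70
Group life insurance premium: $30.75
Parking fee: $53.99
Total deductions = $267.17 + $625.38 + $1,627.10 + $14.80 + $88.81 + $28.70 + $30.75 + $53.99 = $2,736.70
Net pay = $7,400.94 − $2,736.70 = $4,664.24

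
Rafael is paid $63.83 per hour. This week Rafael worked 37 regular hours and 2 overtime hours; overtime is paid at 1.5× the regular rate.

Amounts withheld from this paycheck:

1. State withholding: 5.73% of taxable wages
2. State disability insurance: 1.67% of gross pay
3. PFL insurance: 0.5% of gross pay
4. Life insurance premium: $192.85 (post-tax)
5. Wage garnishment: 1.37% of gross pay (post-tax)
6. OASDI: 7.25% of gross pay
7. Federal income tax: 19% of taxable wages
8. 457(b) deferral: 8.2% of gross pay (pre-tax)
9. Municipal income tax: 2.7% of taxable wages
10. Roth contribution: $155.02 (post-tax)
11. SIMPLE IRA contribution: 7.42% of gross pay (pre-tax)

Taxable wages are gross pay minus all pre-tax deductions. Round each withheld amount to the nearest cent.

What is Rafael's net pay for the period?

Regular pay: 37 × $63.83 = $2,361.71
Overtime pay: 2 × $63.83 × 1.5 = $191.49
Gross pay = $2,361.71 + $191.49 = $2,553.20
SIMPLE IRA contribution: $2,553.20 × 0.0742 = $189.45
457(b) deferral: $2,553.20 × 0.082 = $209.36
Pre-tax total = $189.45 + $209.36 = $398.81
Taxable wages = $2,553.20 − $398.81 = $2,154.39
State withholding: $2,154.39 × 0.0573 = $123.45
Municipal income tax: $2,154.39 × 0.027 = $58.17
Federal income tax: $2,154.39 × 0.19 = $409.33
State disability insurance: $2,553.20 × 0.0167 = $42.64
PFL insurance: $2,553.20 × 0.005 = $12.77
OASDI: $2,553.20 × 0.0725 = $185.11
Life insurance premium: $192.85
Wage garnishment: $2,553.20 × 0.0137 = $34.98
Roth contribution: $155.02
Total deductions = $189.45 + $209.36 + $123.45 + $58.17 + $409.33 + $42.64 + $12.77 + $185.11 + $192.85 + $34.98 + $155.02 = $1,613.13
Net pay = $2,553.20 − $1,613.13 = $940.07

$940.07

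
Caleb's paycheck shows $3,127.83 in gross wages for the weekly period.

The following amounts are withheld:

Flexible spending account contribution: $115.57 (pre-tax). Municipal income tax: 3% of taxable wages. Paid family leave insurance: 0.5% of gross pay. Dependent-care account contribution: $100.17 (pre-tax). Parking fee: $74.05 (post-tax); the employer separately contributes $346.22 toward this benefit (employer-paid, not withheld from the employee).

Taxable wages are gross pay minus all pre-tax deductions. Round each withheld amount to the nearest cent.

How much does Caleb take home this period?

Dependent-care account contribution: $100.17
Flexible spending account contribution: $115.57
Pre-tax total = $100.17 + $115.57 = $215.74
Taxable wages = $3,127.83 − $215.74 = $2,912.09
Municipal income tax: $2,912.09 × 0.03 = $87.36
Paid family leave insurance: $3,127.83 × 0.005 = $15.64
Parking fee: $74.05
(Employer's $346.22 toward parking fee is not withheld from the employee.)
Total deductions = $100.17 + $115.57 + $87.36 + $15.64 + $74.05 = $392.79
Net pay = $3,127.83 − $392.79 = $2,735.04

$2,735.04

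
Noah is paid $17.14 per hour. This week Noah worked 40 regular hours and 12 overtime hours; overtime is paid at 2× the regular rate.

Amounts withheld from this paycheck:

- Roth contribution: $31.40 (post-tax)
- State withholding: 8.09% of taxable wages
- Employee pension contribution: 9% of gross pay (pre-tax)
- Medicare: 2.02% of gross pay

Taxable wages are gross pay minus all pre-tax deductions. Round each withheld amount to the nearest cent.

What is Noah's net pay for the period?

Regular pay: 40 × $17.14 = $685.60
Overtime pay: 12 × $17.14 × 2 = $411.36
Gross pay = $685.60 + $411.36 = $1,096.96
Employee pension contribution: $1,096.96 × 0.09 = $98.73
Taxable wages = $1,096.96 − $98.73 = $998.23
State withholding: $998.23 × 0.0809 = $80.76
Medicare: $1,096.96 × 0.0202 = $22.16
Roth contribution: $31.40
Total deductions = $98.73 + $80.76 + $22.16 + $31.40 = $233.05
Net pay = $1,096.96 − $233.05 = $863.91

$863.91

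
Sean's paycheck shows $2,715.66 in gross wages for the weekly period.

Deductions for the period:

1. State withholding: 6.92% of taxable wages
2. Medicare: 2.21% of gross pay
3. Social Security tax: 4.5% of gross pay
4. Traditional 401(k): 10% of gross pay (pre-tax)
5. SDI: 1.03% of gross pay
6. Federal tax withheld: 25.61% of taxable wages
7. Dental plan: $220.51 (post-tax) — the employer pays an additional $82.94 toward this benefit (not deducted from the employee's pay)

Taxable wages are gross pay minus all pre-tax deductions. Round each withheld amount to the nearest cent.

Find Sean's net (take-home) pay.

Traditional 401(k): $2,715.66 × 0.1 = $271.57
Taxable wages = $2,715.66 − $271.57 = $2,444.09
State withholding: $2,444.09 × 0.0692 = $169.13
Federal tax withheld: $2,444.09 × 0.2561 = $625.93
SDI: $2,715.66 × 0.0103 = $27.97
Medicare: $2,715.66 × 0.0221 = $60.02
Social Security tax: $2,715.66 × 0.045 = $122.20
Dental plan: $220.51
(Employer's $82.94 toward dental plan is not withheld from the employee.)
Total deductions = $271.57 + $169.13 + $625.93 + $27.97 + $60.02 + $122.20 + $220.51 = $1,497.33
Net pay = $2,715.66 − $1,497.33 = $1,218.33

$1,218.33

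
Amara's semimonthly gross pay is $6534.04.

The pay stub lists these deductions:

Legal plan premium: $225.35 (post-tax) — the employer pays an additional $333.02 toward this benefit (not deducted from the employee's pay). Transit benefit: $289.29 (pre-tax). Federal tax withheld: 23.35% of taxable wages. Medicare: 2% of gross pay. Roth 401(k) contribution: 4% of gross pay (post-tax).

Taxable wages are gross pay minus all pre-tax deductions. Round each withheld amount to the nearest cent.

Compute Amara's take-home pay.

Transit benefit: $289.29
Taxable wages = $6534.04 − $289.29 = $6244.75
Federal tax withheld: $6244.75 × 0.2335 = $1458.15
Medicare: $6534.04 × 0.02 = $130.68
Legal plan premium: $225.35
Roth 401(k) contribution: $6534.04 × 0.04 = $261.36
(Employer's $333.02 toward legal plan premium is not withheld from the employee.)
Total deductions = $289.29 + $1458.15 + $130.68 + $225.35 + $261.36 = $2364.83
Net pay = $6534.04 − $2364.83 = $4169.21

$4169.21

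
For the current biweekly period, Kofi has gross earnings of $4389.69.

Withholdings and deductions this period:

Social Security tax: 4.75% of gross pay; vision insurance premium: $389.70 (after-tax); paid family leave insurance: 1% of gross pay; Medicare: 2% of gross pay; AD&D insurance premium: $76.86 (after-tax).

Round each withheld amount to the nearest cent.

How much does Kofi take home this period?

$3582.93

Medicare: $4389.69 × 0.02 = $87.79
Social Security tax: $4389.69 × 0.0475 = $208.51
Paid family leave insurance: $4389.69 × 0.01 = $43.90
Vision insurance premium: $389.70
AD&D insurance premium: $76.86
Total deductions = $87.79 + $208.51 + $43.90 + $389.70 + $76.86 = $806.76
Net pay = $4389.69 − $806.76 = $3582.93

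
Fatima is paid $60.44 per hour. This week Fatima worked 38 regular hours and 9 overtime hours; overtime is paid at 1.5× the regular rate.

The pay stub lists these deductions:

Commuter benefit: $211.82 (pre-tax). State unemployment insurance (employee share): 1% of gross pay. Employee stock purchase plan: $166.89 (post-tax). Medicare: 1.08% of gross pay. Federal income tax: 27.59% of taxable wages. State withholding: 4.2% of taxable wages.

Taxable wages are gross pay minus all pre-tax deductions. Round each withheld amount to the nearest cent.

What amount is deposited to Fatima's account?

Regular pay: 38 × $60.44 = $2,296.72
Overtime pay: 9 × $60.44 × 1.5 = $815.94
Gross pay = $2,296.72 + $815.94 = $3,112.66
Commuter benefit: $211.82
Taxable wages = $3,112.66 − $211.82 = $2,900.84
Federal income tax: $2,900.84 × 0.2759 = $800.34
State withholding: $2,900.84 × 0.042 = $121.84
Medicare: $3,112.66 × 0.0108 = $33.62
State unemployment insurance (employee share): $3,112.66 × 0.01 = $31.13
Employee stock purchase plan: $166.89
Total deductions = $211.82 + $800.34 + $121.84 + $33.62 + $31.13 + $166.89 = $1,365.64
Net pay = $3,112.66 − $1,365.64 = $1,747.02

$1,747.02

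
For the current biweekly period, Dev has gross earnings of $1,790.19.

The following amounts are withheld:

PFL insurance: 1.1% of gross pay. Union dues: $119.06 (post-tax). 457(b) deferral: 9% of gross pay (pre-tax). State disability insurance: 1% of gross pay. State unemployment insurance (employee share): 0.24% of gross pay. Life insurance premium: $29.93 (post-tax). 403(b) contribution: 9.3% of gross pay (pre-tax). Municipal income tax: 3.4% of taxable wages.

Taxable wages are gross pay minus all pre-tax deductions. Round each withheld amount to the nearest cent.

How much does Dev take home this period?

$1,221.97

403(b) contribution: $1,790.19 × 0.093 = $166.49
457(b) deferral: $1,790.19 × 0.09 = $161.12
Pre-tax total = $166.49 + $161.12 = $327.61
Taxable wages = $1,790.19 − $327.61 = $1,462.58
Municipal income tax: $1,462.58 × 0.034 = $49.73
State disability insurance: $1,790.19 × 0.01 = $17.90
PFL insurance: $1,790.19 × 0.011 = $19.69
State unemployment insurance (employee share): $1,790.19 × 0.0024 = $4.30
Life insurance premium: $29.93
Union dues: $119.06
Total deductions = $166.49 + $161.12 + $49.73 + $17.90 + $19.69 + $4.30 + $29.93 + $119.06 = $568.22
Net pay = $1,790.19 − $568.22 = $1,221.97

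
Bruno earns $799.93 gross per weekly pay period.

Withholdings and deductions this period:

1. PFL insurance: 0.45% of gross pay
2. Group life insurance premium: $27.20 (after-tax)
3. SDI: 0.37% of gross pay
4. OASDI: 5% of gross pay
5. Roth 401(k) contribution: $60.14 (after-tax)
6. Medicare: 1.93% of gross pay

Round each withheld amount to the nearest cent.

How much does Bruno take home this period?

SDI: $799.93 × 0.0037 = $2.96
Medicare: $799.93 × 0.0193 = $15.44
OASDI: $799.93 × 0.05 = $40.00
PFL insurance: $799.93 × 0.0045 = $3.60
Group life insurance premium: $27.20
Roth 401(k) contribution: $60.14
Total deductions = $2.96 + $15.44 + $40.00 + $3.60 + $27.20 + $60.14 = $149.34
Net pay = $799.93 − $149.34 = $650.59

$650.59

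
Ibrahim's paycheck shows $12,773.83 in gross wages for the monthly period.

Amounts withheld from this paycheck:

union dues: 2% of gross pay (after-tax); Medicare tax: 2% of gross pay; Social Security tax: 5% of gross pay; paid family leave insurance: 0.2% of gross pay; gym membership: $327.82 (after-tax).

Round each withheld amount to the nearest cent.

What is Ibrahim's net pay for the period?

$11,270.81

Medicare tax: $12,773.83 × 0.02 = $255.48
Social Security tax: $12,773.83 × 0.05 = $638.69
Paid family leave insurance: $12,773.83 × 0.002 = $25.55
Union dues: $12,773.83 × 0.02 = $255.48
Gym membership: $327.82
Total deductions = $255.48 + $638.69 + $25.55 + $255.48 + $327.82 = $1,503.02
Net pay = $12,773.83 − $1,503.02 = $11,270.81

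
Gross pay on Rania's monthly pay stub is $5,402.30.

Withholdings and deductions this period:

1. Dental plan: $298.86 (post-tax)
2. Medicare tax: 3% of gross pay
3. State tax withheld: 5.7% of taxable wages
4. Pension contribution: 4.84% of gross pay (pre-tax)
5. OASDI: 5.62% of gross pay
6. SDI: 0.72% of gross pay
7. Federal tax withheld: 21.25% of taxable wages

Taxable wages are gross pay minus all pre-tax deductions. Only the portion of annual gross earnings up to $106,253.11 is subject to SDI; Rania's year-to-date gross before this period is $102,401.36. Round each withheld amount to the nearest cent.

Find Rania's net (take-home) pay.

$2,963.10

Pension contribution: $5,402.30 × 0.0484 = $261.47
Taxable wages = $5,402.30 − $261.47 = $5,140.83
State tax withheld: $5,140.83 × 0.057 = $293.03
Federal tax withheld: $5,140.83 × 0.2125 = $1,092.43
SDI: only $106,253.11 − $102,401.36 = $3,851.75 of this check is subject → $3,851.75 × 0.0072 = $27.73
OASDI: $5,402.30 × 0.0562 = $303.61
Medicare tax: $5,402.30 × 0.03 = $162.07
Dental plan: $298.86
Total deductions = $261.47 + $293.03 + $1,092.43 + $27.73 + $303.61 + $162.07 + $298.86 = $2,439.20
Net pay = $5,402.30 − $2,439.20 = $2,963.10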